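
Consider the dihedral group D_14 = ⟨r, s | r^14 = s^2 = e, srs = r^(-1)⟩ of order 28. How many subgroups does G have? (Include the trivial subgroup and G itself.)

28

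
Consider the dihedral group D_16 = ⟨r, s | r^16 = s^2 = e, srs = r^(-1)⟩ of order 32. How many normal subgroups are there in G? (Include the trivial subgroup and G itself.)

G has 36 subgroups. Checking conjugation-invariance by order — order 1: 1/1 normal; order 2: 1/17 normal; order 4: 1/9 normal; order 8: 1/5 normal; order 16: 3/3 normal; order 32: 1/1 normal.
Total normal subgroups: 8.

8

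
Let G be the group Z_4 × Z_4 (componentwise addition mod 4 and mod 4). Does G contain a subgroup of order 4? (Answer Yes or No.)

4 | 16. A subgroup of order 4 is {(0,0), (0,1), (0,2), (0,3)}.

Yes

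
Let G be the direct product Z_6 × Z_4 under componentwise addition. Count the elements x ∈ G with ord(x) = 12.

8

An element (a,b) has order lcm(ord(a), ord(b)); count pairs with lcm equal to 12.
Enumerating gives 8 such elements.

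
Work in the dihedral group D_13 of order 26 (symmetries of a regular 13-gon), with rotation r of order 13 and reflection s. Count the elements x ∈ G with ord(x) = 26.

0

No element of G has order 26 (even though 26 | 26).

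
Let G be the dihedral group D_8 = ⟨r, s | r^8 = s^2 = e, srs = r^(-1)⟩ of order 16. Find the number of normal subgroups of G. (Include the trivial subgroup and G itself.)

7

G has 19 subgroups. Checking conjugation-invariance by order — order 1: 1/1 normal; order 2: 1/9 normal; order 4: 1/5 normal; order 8: 3/3 normal; order 16: 1/1 normal.
Total normal subgroups: 7.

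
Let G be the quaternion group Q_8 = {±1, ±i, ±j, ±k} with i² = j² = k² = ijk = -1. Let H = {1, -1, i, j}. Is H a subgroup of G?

No

i ∈ H but its inverse -i ∉ H, so H is not a subgroup.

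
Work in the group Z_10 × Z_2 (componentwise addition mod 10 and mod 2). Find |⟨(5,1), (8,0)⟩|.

10

|⟨(5,1)⟩| = 2 and |⟨(8,0)⟩| = 5, so |H| is a multiple of lcm(2, 5) = 10 and divides |G| = 20.
Closing under the operation: H = {(0,0), (1,1), (2,0), (3,1), (4,0), (5,1), (6,0), (7,1), (8,0), (9,1)}, so |H| = 10.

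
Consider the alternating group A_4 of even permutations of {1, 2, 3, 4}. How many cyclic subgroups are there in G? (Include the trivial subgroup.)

Each element a generates a cyclic subgroup ⟨a⟩; distinct elements may generate the same one (a cyclic group of order d has φ(d) generators).
Cyclic subgroups by order — order 1: 1; order 2: 3; order 3: 4.
Total: 8.

8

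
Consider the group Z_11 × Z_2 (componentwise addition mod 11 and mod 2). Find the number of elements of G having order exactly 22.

An element (a,b) has order lcm(ord(a), ord(b)); count pairs with lcm equal to 22.
Enumerating gives 10 such elements.

10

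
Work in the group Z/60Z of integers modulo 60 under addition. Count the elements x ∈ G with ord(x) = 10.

4

In a cyclic group of order 60, the number of elements of order d (for d | 60) is φ(d).
φ(10) = 4.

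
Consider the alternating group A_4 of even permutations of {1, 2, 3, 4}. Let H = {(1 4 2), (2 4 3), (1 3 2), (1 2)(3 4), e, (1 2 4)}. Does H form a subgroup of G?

(2 4 3) ∈ H but its inverse (2 3 4) ∉ H, so H is not a subgroup.

No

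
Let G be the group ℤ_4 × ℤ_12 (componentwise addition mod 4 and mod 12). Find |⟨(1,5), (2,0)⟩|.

|⟨(1,5)⟩| = 12 and |⟨(2,0)⟩| = 2, so |H| is a multiple of lcm(12, 2) = 12 and divides |G| = 48.
Closing under the operation: H = {(0,0), (0,2), (0,4), (0,6), (0,8), (0,10), (1,1), (1,3), (1,5), (1,7), (1,9), (1,11), (2,0), (2,2), (2,4), (2,6), (2,8), (2,10), (3,1), (3,3), (3,5), (3,7), (3,9), (3,11)}, so |H| = 24.

24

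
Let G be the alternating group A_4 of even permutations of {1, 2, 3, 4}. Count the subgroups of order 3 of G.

4

|G| = 12 and 3 | 12, so subgroups of order 3 are possible by Lagrange.
The subgroups of order 3 are: {e, (1 2 3), (1 3 2)}; {e, (1 2 4), (1 4 2)}; {e, (1 3 4), (1 4 3)}; {e, (2 3 4), (2 4 3)}.
So G has 4 subgroups of order 3.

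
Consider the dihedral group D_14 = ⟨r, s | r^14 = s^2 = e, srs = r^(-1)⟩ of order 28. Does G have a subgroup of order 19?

19 does not divide |G| = 28, so by Lagrange no subgroup of order 19 exists.

No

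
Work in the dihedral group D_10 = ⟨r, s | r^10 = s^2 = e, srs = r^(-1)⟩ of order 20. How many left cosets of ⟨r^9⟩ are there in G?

|⟨r^9⟩| = 10 and |G| = 20.
By Lagrange, [G : H] = |G|/|H| = 20/10 = 2.

2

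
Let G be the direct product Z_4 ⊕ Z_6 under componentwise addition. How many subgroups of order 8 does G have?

1

|G| = 24 and 8 | 24, so subgroups of order 8 are possible by Lagrange.
The subgroups of order 8 are: {(0,0), (0,3), (1,0), (1,3), (2,0), (2,3), (3,0), (3,3)}.
So G has 1 subgroup of order 8.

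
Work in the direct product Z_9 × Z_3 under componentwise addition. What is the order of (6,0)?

3

The order of (6,0) in Z_9 × Z_3 is lcm(ord(6) in Z_9, ord(0) in Z_3).
ord(6) = 3 and ord(0) = 1, so |⟨(6,0)⟩| = lcm(3, 1) = 3.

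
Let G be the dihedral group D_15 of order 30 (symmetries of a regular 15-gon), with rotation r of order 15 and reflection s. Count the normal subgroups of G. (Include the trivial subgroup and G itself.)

5

G has 28 subgroups. Checking conjugation-invariance by order — order 1: 1/1 normal; order 2: 0/15 normal; order 3: 1/1 normal; order 5: 1/1 normal; order 6: 0/5 normal; order 10: 0/3 normal; order 15: 1/1 normal; order 30: 1/1 normal.
Total normal subgroups: 5.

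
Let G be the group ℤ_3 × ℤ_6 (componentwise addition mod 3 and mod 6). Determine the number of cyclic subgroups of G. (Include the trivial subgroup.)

10

A cyclic subgroup of order d is generated by each of its φ(d) elements of order d, so the cyclic subgroups of order d number (#elements of order d)/φ(d).
Cyclic subgroups by order — order 1: 1; order 2: 1; order 3: 4; order 6: 4.
Total: 10.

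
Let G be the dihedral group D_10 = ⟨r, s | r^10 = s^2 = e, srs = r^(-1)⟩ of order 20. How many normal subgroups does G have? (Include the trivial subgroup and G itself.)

G has 22 subgroups. Checking conjugation-invariance by order — order 1: 1/1 normal; order 2: 1/11 normal; order 4: 0/5 normal; order 5: 1/1 normal; order 10: 3/3 normal; order 20: 1/1 normal.
Total normal subgroups: 7.

7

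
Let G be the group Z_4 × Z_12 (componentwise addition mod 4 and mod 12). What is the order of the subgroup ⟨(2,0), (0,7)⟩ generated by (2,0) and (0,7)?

24

|⟨(2,0)⟩| = 2 and |⟨(0,7)⟩| = 12, so |H| is a multiple of lcm(2, 12) = 12 and divides |G| = 48.
Closing under the operation: H = {(0,0), (0,1), (0,2), (0,3), (0,4), (0,5), (0,6), (0,7), (0,8), (0,9), (0,10), (0,11), (2,0), (2,1), (2,2), (2,3), (2,4), (2,5), (2,6), (2,7), (2,8), (2,9), (2,10), (2,11)}, so |H| = 24.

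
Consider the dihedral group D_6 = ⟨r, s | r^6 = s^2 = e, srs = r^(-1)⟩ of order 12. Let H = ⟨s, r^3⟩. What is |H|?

4

|⟨s⟩| = 2 and |⟨r^3⟩| = 2, so |H| is a multiple of lcm(2, 2) = 2 and divides |G| = 12.
Closing under the operation: H = {e, r^3, s, r^3s}, so |H| = 4.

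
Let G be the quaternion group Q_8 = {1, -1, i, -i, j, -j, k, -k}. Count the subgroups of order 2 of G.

|G| = 8 and 2 | 8, so subgroups of order 2 are possible by Lagrange.
The subgroups of order 2 are: {1, -1}.
So G has 1 subgroup of order 2.

1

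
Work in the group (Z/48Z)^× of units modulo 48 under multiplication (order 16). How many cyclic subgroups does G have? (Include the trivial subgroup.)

12

A cyclic subgroup of order d is generated by each of its φ(d) elements of order d, so the cyclic subgroups of order d number (#elements of order d)/φ(d).
Cyclic subgroups by order — order 1: 1; order 2: 7; order 4: 4.
Total: 12.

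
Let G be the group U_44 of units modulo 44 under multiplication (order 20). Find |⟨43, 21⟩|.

|⟨43⟩| = 2 and |⟨21⟩| = 2, so |H| is a multiple of lcm(2, 2) = 2 and divides |G| = 20.
Closing under the operation: H = {1, 21, 23, 43}, so |H| = 4.

4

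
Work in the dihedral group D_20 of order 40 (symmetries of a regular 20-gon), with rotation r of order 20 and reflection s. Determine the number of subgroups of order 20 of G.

|G| = 40 and 20 | 40, so subgroups of order 20 are possible by Lagrange.
The subgroups of order 20 are: {e, r, r^2, r^3, r^4, r^5, r^6, r^7, r^8, r^9, r^10, r^11, r^12, r^13, r^14, r^15, r^16, r^17, r^18, r^19}; {e, r^2, r^4, r^6, r^8, r^10, r^12, r^14, r^16, r^18, s, r^2s, r^4s, r^6s, r^8s, r^10s, r^12s, r^14s, r^16s, r^18s}; {e, r^2, r^4, r^6, r^8, r^10, r^12, r^14, r^16, r^18, rs, r^3s, r^5s, r^7s, r^9s, r^11s, r^13s, r^15s, r^17s, r^19s}.
So G has 3 subgroups of order 20.

3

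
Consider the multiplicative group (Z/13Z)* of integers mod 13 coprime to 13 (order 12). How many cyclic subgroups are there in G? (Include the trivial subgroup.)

6

Group the elements of G by the cyclic subgroup they generate; each cyclic subgroup of order d accounts for φ(d) elements.
Cyclic subgroups by order — order 1: 1; order 2: 1; order 3: 1; order 4: 1; order 6: 1; order 12: 1.
Total: 6.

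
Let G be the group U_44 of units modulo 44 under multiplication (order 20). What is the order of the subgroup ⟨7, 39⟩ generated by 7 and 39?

|⟨7⟩| = 10 and |⟨39⟩| = 10, so |H| is a multiple of lcm(10, 10) = 10 and divides |G| = 20.
Closing under the operation: H = {1, 5, 7, 9, 19, 25, 35, 37, 39, 43}, so |H| = 10.

10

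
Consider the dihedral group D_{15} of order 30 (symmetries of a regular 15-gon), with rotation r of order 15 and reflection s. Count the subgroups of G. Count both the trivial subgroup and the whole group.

|G| = 30, so by Lagrange every subgroup order divides 30. Divisors: 1, 2, 3, 5, 6, 10, 15, 30.
Subgroups by order — order 1: 1; order 2: 15; order 3: 1; order 5: 1; order 6: 5; order 10: 3; order 15: 1; order 30: 1.
Total: 1 + 15 + 1 + 1 + 5 + 3 + 1 + 1 = 28.

28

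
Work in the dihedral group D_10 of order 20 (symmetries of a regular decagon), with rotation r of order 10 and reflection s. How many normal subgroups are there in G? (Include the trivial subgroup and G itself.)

7

G has 22 subgroups. Checking conjugation-invariance by order — order 1: 1/1 normal; order 2: 1/11 normal; order 4: 0/5 normal; order 5: 1/1 normal; order 10: 3/3 normal; order 20: 1/1 normal.
Total normal subgroups: 7.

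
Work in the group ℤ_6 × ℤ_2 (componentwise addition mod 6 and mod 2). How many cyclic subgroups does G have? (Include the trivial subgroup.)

8

Each element a generates a cyclic subgroup ⟨a⟩; distinct elements may generate the same one (a cyclic group of order d has φ(d) generators).
Cyclic subgroups by order — order 1: 1; order 2: 3; order 3: 1; order 6: 3.
Total: 8.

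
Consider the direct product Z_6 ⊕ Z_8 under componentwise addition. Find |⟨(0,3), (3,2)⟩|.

|⟨(0,3)⟩| = 8 and |⟨(3,2)⟩| = 4, so |H| is a multiple of lcm(8, 4) = 8 and divides |G| = 48.
Closing under the operation: H = {(0,0), (0,1), (0,2), (0,3), (0,4), (0,5), (0,6), (0,7), (3,0), (3,1), (3,2), (3,3), (3,4), (3,5), (3,6), (3,7)}, so |H| = 16.

16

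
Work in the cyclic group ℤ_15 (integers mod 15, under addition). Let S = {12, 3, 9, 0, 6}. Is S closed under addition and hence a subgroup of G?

Yes

|S| = 5 divides |G| = 15, consistent with Lagrange.
S contains the identity, every element's inverse is in S, and S is closed under +: it is a subgroup.
In fact S = ⟨3⟩.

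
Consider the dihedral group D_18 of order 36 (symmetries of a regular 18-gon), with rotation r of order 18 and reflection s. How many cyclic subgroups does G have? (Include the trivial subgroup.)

Group the elements of G by the cyclic subgroup they generate; each cyclic subgroup of order d accounts for φ(d) elements.
Cyclic subgroups by order — order 1: 1; order 2: 19; order 3: 1; order 6: 1; order 9: 1; order 18: 1.
Total: 24.

24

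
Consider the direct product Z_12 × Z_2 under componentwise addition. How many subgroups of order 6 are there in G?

|G| = 24 and 6 | 24, so subgroups of order 6 are possible by Lagrange.
The subgroups of order 6 are: {(0,0), (0,1), (4,0), (4,1), (8,0), (8,1)}; {(0,0), (2,0), (4,0), (6,0), (8,0), (10,0)}; {(0,0), (2,1), (4,0), (6,1), (8,0), (10,1)}.
So G has 3 subgroups of order 6.

3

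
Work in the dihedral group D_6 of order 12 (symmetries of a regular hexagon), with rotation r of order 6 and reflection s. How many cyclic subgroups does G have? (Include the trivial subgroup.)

10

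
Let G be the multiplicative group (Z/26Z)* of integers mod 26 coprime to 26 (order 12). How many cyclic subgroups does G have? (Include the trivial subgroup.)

Group the elements of G by the cyclic subgroup they generate; each cyclic subgroup of order d accounts for φ(d) elements.
Cyclic subgroups by order — order 1: 1; order 2: 1; order 3: 1; order 4: 1; order 6: 1; order 12: 1.
Total: 6.

6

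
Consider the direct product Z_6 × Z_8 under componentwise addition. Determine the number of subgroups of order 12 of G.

3

|G| = 48 and 12 | 48, so subgroups of order 12 are possible by Lagrange.
The subgroups of order 12 are: {(0,0), (0,2), (0,4), (0,6), (2,0), (2,2), (2,4), (2,6), (4,0), (4,2), (4,4), (4,6)}; {(0,0), (0,4), (1,0), (1,4), (2,0), (2,4), (3,0), (3,4), (4,0), (4,4), (5,0), (5,4)}; {(0,0), (0,4), (1,2), (1,6), (2,0), (2,4), (3,2), (3,6), (4,0), (4,4), (5,2), (5,6)}.
So G has 3 subgroups of order 12.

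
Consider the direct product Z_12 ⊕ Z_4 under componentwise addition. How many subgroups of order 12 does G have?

|G| = 48 and 12 | 48, so subgroups of order 12 are possible by Lagrange.
The subgroups of order 12 are: {(0,0), (0,1), (0,2), (0,3), (4,0), (4,1), (4,2), (4,3), (8,0), (8,1), (8,2), (8,3)}; {(0,0), (0,2), (2,0), (2,2), (4,0), (4,2), (6,0), (6,2), (8,0), (8,2), (10,0), (10,2)}; {(0,0), (0,2), (2,1), (2,3), (4,0), (4,2), (6,1), (6,3), (8,0), (8,2), (10,1), (10,3)}; {(0,0), (1,0), (2,0), (3,0), (4,0), (5,0), (6,0), (7,0), (8,0), (9,0), (10,0), (11,0)}; … (7 in all).
So G has 7 subgroups of order 12.

7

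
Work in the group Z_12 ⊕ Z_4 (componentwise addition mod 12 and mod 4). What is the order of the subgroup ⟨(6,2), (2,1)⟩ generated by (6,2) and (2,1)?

24

|⟨(6,2)⟩| = 2 and |⟨(2,1)⟩| = 12, so |H| is a multiple of lcm(2, 12) = 12 and divides |G| = 48.
Closing under the operation: H = {(0,0), (0,1), (0,2), (0,3), (2,0), (2,1), (2,2), (2,3), (4,0), (4,1), (4,2), (4,3), (6,0), (6,1), (6,2), (6,3), (8,0), (8,1), (8,2), (8,3), (10,0), (10,1), (10,2), (10,3)}, so |H| = 24.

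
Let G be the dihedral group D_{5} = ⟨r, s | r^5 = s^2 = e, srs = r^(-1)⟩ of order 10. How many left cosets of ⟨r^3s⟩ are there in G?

|⟨r^3s⟩| = 2 and |G| = 10.
By Lagrange, [G : H] = |G|/|H| = 10/2 = 5.

5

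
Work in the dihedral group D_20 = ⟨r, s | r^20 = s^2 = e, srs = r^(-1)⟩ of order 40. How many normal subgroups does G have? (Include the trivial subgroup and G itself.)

9

G has 48 subgroups. Checking conjugation-invariance by order — order 1: 1/1 normal; order 2: 1/21 normal; order 4: 1/11 normal; order 5: 1/1 normal; order 8: 0/5 normal; order 10: 1/5 normal; order 20: 3/3 normal; order 40: 1/1 normal.
Total normal subgroups: 9.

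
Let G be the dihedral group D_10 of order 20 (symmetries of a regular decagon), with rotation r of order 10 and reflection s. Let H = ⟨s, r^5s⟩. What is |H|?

4

|⟨s⟩| = 2 and |⟨r^5s⟩| = 2, so |H| is a multiple of lcm(2, 2) = 2 and divides |G| = 20.
Closing under the operation: H = {e, r^5, s, r^5s}, so |H| = 4.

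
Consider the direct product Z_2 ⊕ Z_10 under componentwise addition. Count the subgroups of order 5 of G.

|G| = 20 and 5 | 20, so subgroups of order 5 are possible by Lagrange.
The subgroups of order 5 are: {(0,0), (0,2), (0,4), (0,6), (0,8)}.
So G has 1 subgroup of order 5.

1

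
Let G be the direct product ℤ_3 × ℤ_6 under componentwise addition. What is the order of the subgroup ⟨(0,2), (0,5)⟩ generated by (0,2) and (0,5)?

6

|⟨(0,2)⟩| = 3 and |⟨(0,5)⟩| = 6, so |H| is a multiple of lcm(3, 6) = 6 and divides |G| = 18.
Closing under the operation: H = {(0,0), (0,1), (0,2), (0,3), (0,4), (0,5)}, so |H| = 6.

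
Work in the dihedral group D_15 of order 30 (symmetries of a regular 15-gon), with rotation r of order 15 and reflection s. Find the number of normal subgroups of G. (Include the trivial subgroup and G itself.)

G has 28 subgroups. Checking conjugation-invariance by order — order 1: 1/1 normal; order 2: 0/15 normal; order 3: 1/1 normal; order 5: 1/1 normal; order 6: 0/5 normal; order 10: 0/3 normal; order 15: 1/1 normal; order 30: 1/1 normal.
Total normal subgroups: 5.

5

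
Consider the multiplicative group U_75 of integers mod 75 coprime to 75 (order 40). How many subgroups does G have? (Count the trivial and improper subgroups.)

16

|G| = 40, so by Lagrange every subgroup order divides 40. Divisors: 1, 2, 4, 5, 8, 10, 20, 40.
Subgroups by order — order 1: 1; order 2: 3; order 4: 3; order 5: 1; order 8: 1; order 10: 3; order 20: 3; order 40: 1.
Total: 1 + 3 + 3 + 1 + 1 + 3 + 3 + 1 = 16.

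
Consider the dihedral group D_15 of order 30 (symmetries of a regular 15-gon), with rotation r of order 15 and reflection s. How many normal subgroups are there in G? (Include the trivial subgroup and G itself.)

G has 28 subgroups. Checking conjugation-invariance by order — order 1: 1/1 normal; order 2: 0/15 normal; order 3: 1/1 normal; order 5: 1/1 normal; order 6: 0/5 normal; order 10: 0/3 normal; order 15: 1/1 normal; order 30: 1/1 normal.
Total normal subgroups: 5.

5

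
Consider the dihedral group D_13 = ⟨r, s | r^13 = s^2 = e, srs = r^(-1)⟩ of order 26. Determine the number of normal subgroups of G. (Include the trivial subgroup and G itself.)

G has 16 subgroups. Checking conjugation-invariance by order — order 1: 1/1 normal; order 2: 0/13 normal; order 13: 1/1 normal; order 26: 1/1 normal.
Total normal subgroups: 3.

3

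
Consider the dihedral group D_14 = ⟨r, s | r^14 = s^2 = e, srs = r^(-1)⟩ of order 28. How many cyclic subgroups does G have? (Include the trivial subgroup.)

18

Group the elements of G by the cyclic subgroup they generate; each cyclic subgroup of order d accounts for φ(d) elements.
Cyclic subgroups by order — order 1: 1; order 2: 15; order 7: 1; order 14: 1.
Total: 18.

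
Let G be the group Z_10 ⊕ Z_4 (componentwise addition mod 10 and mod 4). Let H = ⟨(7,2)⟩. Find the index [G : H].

4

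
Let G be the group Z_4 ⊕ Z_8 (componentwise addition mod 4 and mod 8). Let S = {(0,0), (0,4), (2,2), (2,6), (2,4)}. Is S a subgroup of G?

|S| = 5 does not divide |G| = 32, so by Lagrange S is not a subgroup.

No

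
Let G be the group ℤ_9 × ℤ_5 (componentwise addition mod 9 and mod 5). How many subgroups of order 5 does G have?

1

|G| = 45 and 5 | 45, so subgroups of order 5 are possible by Lagrange.
The subgroups of order 5 are: {(0,0), (0,1), (0,2), (0,3), (0,4)}.
So G has 1 subgroup of order 5.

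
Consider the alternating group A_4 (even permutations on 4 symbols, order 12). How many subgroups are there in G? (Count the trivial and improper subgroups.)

10

|G| = 12, so by Lagrange every subgroup order divides 12. Divisors: 1, 2, 3, 4, 6, 12.
Subgroups by order — order 1: 1; order 2: 3; order 3: 4; order 4: 1; order 6: 0; order 12: 1.
Total: 1 + 3 + 4 + 1 + 0 + 1 = 10.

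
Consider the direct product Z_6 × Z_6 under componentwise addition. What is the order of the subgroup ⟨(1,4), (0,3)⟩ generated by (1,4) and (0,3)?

12

|⟨(1,4)⟩| = 6 and |⟨(0,3)⟩| = 2, so |H| is a multiple of lcm(6, 2) = 6 and divides |G| = 36.
Closing under the operation: H = {(0,0), (0,3), (1,1), (1,4), (2,2), (2,5), (3,0), (3,3), (4,1), (4,4), (5,2), (5,5)}, so |H| = 12.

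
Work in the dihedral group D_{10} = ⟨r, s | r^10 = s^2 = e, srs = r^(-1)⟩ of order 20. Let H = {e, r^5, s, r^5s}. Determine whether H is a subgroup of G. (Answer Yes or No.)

|H| = 4 divides |G| = 20, consistent with Lagrange.
H contains the identity, every element's inverse is in H, and H is closed under ·: it is a subgroup.

Yes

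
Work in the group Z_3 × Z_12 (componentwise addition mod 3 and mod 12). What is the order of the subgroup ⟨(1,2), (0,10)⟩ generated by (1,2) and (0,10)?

18

|⟨(1,2)⟩| = 6 and |⟨(0,10)⟩| = 6, so |H| is a multiple of lcm(6, 6) = 6 and divides |G| = 36.
Closing under the operation: H = {(0,0), (0,2), (0,4), (0,6), (0,8), (0,10), (1,0), (1,2), (1,4), (1,6), (1,8), (1,10), (2,0), (2,2), (2,4), (2,6), (2,8), (2,10)}, so |H| = 18.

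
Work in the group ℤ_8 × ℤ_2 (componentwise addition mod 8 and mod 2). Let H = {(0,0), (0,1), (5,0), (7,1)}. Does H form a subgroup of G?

(5,0) ∈ H but its inverse (3,0) ∉ H, so H is not a subgroup.

No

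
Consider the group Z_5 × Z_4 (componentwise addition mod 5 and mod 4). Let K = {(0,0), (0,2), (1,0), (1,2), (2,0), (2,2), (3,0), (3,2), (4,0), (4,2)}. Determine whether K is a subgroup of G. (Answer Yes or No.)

|K| = 10 divides |G| = 20, consistent with Lagrange.
K contains the identity, every element's inverse is in K, and K is closed under +: it is a subgroup.
In fact K = ⟨(1,2)⟩.

Yes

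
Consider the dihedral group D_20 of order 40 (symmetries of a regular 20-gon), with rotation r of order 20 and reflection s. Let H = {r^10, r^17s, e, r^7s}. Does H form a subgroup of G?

|H| = 4 divides |G| = 40, consistent with Lagrange.
H contains the identity, every element's inverse is in H, and H is closed under ·: it is a subgroup.

Yes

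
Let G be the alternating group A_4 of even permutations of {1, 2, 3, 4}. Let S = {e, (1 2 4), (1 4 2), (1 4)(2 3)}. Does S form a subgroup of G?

Closure fails: (1 2 4) ∘ (1 4)(2 3) = (2 3 4) ∉ S. So S is not a subgroup.

No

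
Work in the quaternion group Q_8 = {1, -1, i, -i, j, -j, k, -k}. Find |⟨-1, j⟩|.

|⟨-1⟩| = 2 and |⟨j⟩| = 4, so |H| is a multiple of lcm(2, 4) = 4 and divides |G| = 8.
Closing under the operation: H = {1, -1, j, -j}, so |H| = 4.

4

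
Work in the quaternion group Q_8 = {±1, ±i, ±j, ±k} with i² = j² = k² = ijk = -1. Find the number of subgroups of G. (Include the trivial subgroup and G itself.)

6

|G| = 8, so by Lagrange every subgroup order divides 8. Divisors: 1, 2, 4, 8.
Subgroups by order — order 1: 1; order 2: 1; order 4: 3; order 8: 1.
Total: 1 + 1 + 3 + 1 = 6.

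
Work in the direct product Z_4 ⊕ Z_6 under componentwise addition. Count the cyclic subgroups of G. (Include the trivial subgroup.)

12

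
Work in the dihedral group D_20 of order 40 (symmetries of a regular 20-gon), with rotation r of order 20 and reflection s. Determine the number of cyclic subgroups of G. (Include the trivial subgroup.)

Group the elements of G by the cyclic subgroup they generate; each cyclic subgroup of order d accounts for φ(d) elements.
Cyclic subgroups by order — order 1: 1; order 2: 21; order 4: 1; order 5: 1; order 10: 1; order 20: 1.
Total: 26.

26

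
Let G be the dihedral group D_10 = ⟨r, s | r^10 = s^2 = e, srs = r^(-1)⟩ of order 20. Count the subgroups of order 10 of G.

3

|G| = 20 and 10 | 20, so subgroups of order 10 are possible by Lagrange.
The subgroups of order 10 are: {e, r, r^2, r^3, r^4, r^5, r^6, r^7, r^8, r^9}; {e, r^2, r^4, r^6, r^8, s, r^2s, r^4s, r^6s, r^8s}; {e, r^2, r^4, r^6, r^8, rs, r^3s, r^5s, r^7s, r^9s}.
So G has 3 subgroups of order 10.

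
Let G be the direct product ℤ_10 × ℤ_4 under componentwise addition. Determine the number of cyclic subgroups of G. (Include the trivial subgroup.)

Each element a generates a cyclic subgroup ⟨a⟩; distinct elements may generate the same one (a cyclic group of order d has φ(d) generators).
Cyclic subgroups by order — order 1: 1; order 2: 3; order 4: 2; order 5: 1; order 10: 3; order 20: 2.
Total: 12.

12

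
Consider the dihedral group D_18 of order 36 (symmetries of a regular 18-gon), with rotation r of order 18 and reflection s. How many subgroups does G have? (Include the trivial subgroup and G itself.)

|G| = 36, so by Lagrange every subgroup order divides 36. Divisors: 1, 2, 3, 4, 6, 9, 12, 18, 36.
Subgroups by order — order 1: 1; order 2: 19; order 3: 1; order 4: 9; order 6: 7; order 9: 1; order 12: 3; order 18: 3; order 36: 1.
Total: 1 + 19 + 1 + 9 + 7 + 1 + 3 + 3 + 1 = 45.

45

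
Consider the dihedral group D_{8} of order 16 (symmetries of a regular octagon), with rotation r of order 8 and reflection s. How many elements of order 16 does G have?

0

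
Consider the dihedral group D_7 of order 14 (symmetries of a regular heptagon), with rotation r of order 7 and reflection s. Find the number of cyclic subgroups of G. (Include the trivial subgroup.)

A cyclic subgroup of order d is generated by each of its φ(d) elements of order d, so the cyclic subgroups of order d number (#elements of order d)/φ(d).
Cyclic subgroups by order — order 1: 1; order 2: 7; order 7: 1.
Total: 9.

9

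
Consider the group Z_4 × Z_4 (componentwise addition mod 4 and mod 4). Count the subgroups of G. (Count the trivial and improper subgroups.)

|G| = 16, so by Lagrange every subgroup order divides 16. Divisors: 1, 2, 4, 8, 16.
Subgroups by order — order 1: 1; order 2: 3; order 4: 7; order 8: 3; order 16: 1.
Total: 1 + 3 + 7 + 3 + 1 = 15.

15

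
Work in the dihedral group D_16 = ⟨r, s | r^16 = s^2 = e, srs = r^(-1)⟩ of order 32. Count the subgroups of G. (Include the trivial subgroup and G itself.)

|G| = 32, so by Lagrange every subgroup order divides 32. Divisors: 1, 2, 4, 8, 16, 32.
Subgroups by order — order 1: 1; order 2: 17; order 4: 9; order 8: 5; order 16: 3; order 32: 1.
Total: 1 + 17 + 9 + 5 + 3 + 1 = 36.

36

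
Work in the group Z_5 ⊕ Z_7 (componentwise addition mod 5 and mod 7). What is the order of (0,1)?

7

The order of (0,1) in Z_5 × Z_7 is lcm(ord(0) in Z_5, ord(1) in Z_7).
ord(0) = 1 and ord(1) = 7, so |⟨(0,1)⟩| = lcm(1, 7) = 7.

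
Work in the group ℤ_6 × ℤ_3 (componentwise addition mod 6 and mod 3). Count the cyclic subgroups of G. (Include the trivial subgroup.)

10

Each element a generates a cyclic subgroup ⟨a⟩; distinct elements may generate the same one (a cyclic group of order d has φ(d) generators).
Cyclic subgroups by order — order 1: 1; order 2: 1; order 3: 4; order 6: 4.
Total: 10.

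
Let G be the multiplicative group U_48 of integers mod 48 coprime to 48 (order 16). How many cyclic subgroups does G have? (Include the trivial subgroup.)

12

Each element a generates a cyclic subgroup ⟨a⟩; distinct elements may generate the same one (a cyclic group of order d has φ(d) generators).
Cyclic subgroups by order — order 1: 1; order 2: 7; order 4: 4.
Total: 12.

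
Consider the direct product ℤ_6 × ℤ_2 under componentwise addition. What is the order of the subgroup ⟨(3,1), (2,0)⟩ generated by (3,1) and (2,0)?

6

|⟨(3,1)⟩| = 2 and |⟨(2,0)⟩| = 3, so |H| is a multiple of lcm(2, 3) = 6 and divides |G| = 12.
Closing under the operation: H = {(0,0), (1,1), (2,0), (3,1), (4,0), (5,1)}, so |H| = 6.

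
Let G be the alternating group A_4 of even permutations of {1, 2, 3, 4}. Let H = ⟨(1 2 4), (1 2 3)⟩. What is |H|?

12

|⟨(1 2 4)⟩| = 3 and |⟨(1 2 3)⟩| = 3, so |H| is a multiple of lcm(3, 3) = 3 and divides |G| = 12.
Closing {(1 2 4), (1 2 3)} under the group operation gives all of G, so |H| = 12.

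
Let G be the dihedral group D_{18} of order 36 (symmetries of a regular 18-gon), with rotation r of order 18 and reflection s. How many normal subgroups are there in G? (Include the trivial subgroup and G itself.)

G has 45 subgroups. Checking conjugation-invariance by order — order 1: 1/1 normal; order 2: 1/19 normal; order 3: 1/1 normal; order 4: 0/9 normal; order 6: 1/7 normal; order 9: 1/1 normal; order 12: 0/3 normal; order 18: 3/3 normal; order 36: 1/1 normal.
Total normal subgroups: 9.

9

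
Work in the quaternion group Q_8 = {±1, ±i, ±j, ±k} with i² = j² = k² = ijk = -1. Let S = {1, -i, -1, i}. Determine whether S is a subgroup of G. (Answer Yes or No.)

Yes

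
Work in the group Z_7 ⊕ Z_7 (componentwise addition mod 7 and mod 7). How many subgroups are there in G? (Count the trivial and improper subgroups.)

|G| = 49, so by Lagrange every subgroup order divides 49. Divisors: 1, 7, 49.
Subgroups by order — order 1: 1; order 7: 8; order 49: 1.
Total: 1 + 8 + 1 = 10.

10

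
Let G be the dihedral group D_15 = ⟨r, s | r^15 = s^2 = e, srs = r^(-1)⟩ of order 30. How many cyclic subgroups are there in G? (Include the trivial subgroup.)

Each element a generates a cyclic subgroup ⟨a⟩; distinct elements may generate the same one (a cyclic group of order d has φ(d) generators).
Cyclic subgroups by order — order 1: 1; order 2: 15; order 3: 1; order 5: 1; order 15: 1.
Total: 19.

19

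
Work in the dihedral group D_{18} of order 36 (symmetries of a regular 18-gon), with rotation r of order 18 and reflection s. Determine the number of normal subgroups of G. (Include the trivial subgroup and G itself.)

9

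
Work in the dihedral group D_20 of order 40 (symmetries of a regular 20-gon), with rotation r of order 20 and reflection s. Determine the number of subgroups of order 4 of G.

|G| = 40 and 4 | 40, so subgroups of order 4 are possible by Lagrange.
The subgroups of order 4 are: {e, r^10, s, r^10s}; {e, r^10, rs, r^11s}; {e, r^10, r^2s, r^12s}; {e, r^10, r^3s, r^13s}; … (11 in all).
So G has 11 subgroups of order 4.

11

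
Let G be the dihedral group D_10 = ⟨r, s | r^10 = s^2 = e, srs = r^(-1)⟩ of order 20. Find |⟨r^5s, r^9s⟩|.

10

|⟨r^5s⟩| = 2 and |⟨r^9s⟩| = 2, so |H| is a multiple of lcm(2, 2) = 2 and divides |G| = 20.
Closing under the operation: H = {e, r^2, r^4, r^6, r^8, rs, r^3s, r^5s, r^7s, r^9s}, so |H| = 10.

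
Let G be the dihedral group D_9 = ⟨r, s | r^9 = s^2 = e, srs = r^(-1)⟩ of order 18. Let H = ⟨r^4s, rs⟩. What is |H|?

6

|⟨r^4s⟩| = 2 and |⟨rs⟩| = 2, so |H| is a multiple of lcm(2, 2) = 2 and divides |G| = 18.
Closing under the operation: H = {e, r^3, r^6, rs, r^4s, r^7s}, so |H| = 6.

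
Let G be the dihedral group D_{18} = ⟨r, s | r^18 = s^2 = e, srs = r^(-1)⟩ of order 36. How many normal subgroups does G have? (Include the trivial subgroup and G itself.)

9

G has 45 subgroups. Checking conjugation-invariance by order — order 1: 1/1 normal; order 2: 1/19 normal; order 3: 1/1 normal; order 4: 0/9 normal; order 6: 1/7 normal; order 9: 1/1 normal; order 12: 0/3 normal; order 18: 3/3 normal; order 36: 1/1 normal.
Total normal subgroups: 9.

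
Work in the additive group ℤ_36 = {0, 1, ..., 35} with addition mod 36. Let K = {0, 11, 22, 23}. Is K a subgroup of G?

11 ∈ K but its inverse 25 ∉ K, so K is not a subgroup.

No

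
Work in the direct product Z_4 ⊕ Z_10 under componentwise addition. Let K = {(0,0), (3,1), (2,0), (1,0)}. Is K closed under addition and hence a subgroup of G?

(1,0) ∈ K but its inverse (3,0) ∉ K, so K is not a subgroup.

No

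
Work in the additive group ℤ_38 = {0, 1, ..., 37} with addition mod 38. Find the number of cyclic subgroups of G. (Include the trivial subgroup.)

Group the elements of G by the cyclic subgroup they generate; each cyclic subgroup of order d accounts for φ(d) elements.
Cyclic subgroups by order — order 1: 1; order 2: 1; order 19: 1; order 38: 1.
Total: 4.

4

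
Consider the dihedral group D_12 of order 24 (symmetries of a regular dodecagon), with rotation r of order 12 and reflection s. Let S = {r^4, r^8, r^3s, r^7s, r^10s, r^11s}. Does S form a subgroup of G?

No

The identity e ∉ S, so S is not a subgroup.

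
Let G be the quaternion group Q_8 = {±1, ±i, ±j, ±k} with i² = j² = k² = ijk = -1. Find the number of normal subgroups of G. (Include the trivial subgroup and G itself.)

6

G has 6 subgroups. Checking conjugation-invariance by order — order 1: 1/1 normal; order 2: 1/1 normal; order 4: 3/3 normal; order 8: 1/1 normal.
Total normal subgroups: 6.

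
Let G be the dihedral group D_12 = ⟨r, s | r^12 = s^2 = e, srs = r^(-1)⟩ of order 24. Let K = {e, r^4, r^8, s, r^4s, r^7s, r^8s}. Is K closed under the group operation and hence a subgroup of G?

No

|K| = 7 does not divide |G| = 24, so by Lagrange K is not a subgroup.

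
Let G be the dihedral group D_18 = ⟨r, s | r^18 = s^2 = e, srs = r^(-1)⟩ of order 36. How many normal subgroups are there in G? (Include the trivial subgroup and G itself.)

G has 45 subgroups. Checking conjugation-invariance by order — order 1: 1/1 normal; order 2: 1/19 normal; order 3: 1/1 normal; order 4: 0/9 normal; order 6: 1/7 normal; order 9: 1/1 normal; order 12: 0/3 normal; order 18: 3/3 normal; order 36: 1/1 normal.
Total normal subgroups: 9.

9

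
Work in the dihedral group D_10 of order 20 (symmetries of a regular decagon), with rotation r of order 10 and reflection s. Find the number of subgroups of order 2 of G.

|G| = 20 and 2 | 20, so subgroups of order 2 are possible by Lagrange.
The subgroups of order 2 are: {e, r^2s}; {e, r^3s}; {e, r^4s}; {e, r^5}; … (11 in all).
So G has 11 subgroups of order 2.

11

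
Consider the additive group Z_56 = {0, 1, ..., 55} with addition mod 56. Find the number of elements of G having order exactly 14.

In a cyclic group of order 56, the number of elements of order d (for d | 56) is φ(d).
φ(14) = 6.

6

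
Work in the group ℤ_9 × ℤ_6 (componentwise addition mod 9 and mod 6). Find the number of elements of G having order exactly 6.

An element (a,b) has order lcm(ord(a), ord(b)); count pairs with lcm equal to 6.
Enumerating gives 8 such elements.

8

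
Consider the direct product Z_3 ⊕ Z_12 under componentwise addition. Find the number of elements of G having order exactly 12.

An element (a,b) has order lcm(ord(a), ord(b)); count pairs with lcm equal to 12.
Enumerating gives 16 such elements.

16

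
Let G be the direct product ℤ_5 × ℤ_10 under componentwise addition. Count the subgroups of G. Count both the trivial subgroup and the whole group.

16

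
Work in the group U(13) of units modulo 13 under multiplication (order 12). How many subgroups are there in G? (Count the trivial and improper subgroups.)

|G| = 12, so by Lagrange every subgroup order divides 12. Divisors: 1, 2, 3, 4, 6, 12.
Subgroups by order — order 1: 1; order 2: 1; order 3: 1; order 4: 1; order 6: 1; order 12: 1.
Total: 1 + 1 + 1 + 1 + 1 + 1 = 6.

6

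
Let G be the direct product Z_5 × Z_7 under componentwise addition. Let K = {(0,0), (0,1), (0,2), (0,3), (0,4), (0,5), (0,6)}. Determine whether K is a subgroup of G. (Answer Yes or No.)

|K| = 7 divides |G| = 35, consistent with Lagrange.
K contains the identity, every element's inverse is in K, and K is closed under +: it is a subgroup.
In fact K = ⟨(0,1)⟩.

Yes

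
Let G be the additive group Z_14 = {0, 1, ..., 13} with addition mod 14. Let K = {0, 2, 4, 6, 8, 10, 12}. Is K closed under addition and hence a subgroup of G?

|K| = 7 divides |G| = 14, consistent with Lagrange.
K contains the identity, every element's inverse is in K, and K is closed under +: it is a subgroup.
In fact K = ⟨2⟩.

Yes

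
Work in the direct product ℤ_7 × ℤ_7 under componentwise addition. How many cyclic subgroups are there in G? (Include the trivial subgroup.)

Each element a generates a cyclic subgroup ⟨a⟩; distinct elements may generate the same one (a cyclic group of order d has φ(d) generators).
Cyclic subgroups by order — order 1: 1; order 7: 8.
Total: 9.

9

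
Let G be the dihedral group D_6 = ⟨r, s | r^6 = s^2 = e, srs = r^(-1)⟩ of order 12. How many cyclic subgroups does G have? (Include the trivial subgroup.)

A cyclic subgroup of order d is generated by each of its φ(d) elements of order d, so the cyclic subgroups of order d number (#elements of order d)/φ(d).
Cyclic subgroups by order — order 1: 1; order 2: 7; order 3: 1; order 6: 1.
Total: 10.

10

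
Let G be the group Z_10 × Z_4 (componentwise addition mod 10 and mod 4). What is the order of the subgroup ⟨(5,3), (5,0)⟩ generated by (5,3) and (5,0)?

8

|⟨(5,3)⟩| = 4 and |⟨(5,0)⟩| = 2, so |H| is a multiple of lcm(4, 2) = 4 and divides |G| = 40.
Closing under the operation: H = {(0,0), (0,1), (0,2), (0,3), (5,0), (5,1), (5,2), (5,3)}, so |H| = 8.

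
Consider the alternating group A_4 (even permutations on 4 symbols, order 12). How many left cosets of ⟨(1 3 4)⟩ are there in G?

4

|⟨(1 3 4)⟩| = 3 and |G| = 12.
By Lagrange, [G : H] = |G|/|H| = 12/3 = 4.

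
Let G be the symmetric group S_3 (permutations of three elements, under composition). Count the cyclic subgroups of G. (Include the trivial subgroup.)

Group the elements of G by the cyclic subgroup they generate; each cyclic subgroup of order d accounts for φ(d) elements.
Cyclic subgroups by order — order 1: 1; order 2: 3; order 3: 1.
Total: 5.

5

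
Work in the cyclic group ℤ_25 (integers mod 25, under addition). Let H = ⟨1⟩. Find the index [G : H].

|⟨1⟩| = 25 and |G| = 25.
By Lagrange, [G : H] = |G|/|H| = 25/25 = 1.

1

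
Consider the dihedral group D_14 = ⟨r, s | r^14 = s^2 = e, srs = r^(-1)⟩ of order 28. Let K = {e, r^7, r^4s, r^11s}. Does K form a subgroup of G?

|K| = 4 divides |G| = 28, consistent with Lagrange.
K contains the identity, every element's inverse is in K, and K is closed under ·: it is a subgroup.

Yes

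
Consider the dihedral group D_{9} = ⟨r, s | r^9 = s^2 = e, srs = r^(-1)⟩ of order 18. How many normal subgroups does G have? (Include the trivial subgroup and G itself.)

4

G has 16 subgroups. Checking conjugation-invariance by order — order 1: 1/1 normal; order 2: 0/9 normal; order 3: 1/1 normal; order 6: 0/3 normal; order 9: 1/1 normal; order 18: 1/1 normal.
Total normal subgroups: 4.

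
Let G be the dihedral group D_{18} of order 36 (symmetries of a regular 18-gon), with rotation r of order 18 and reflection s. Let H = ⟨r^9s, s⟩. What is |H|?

4

|⟨r^9s⟩| = 2 and |⟨s⟩| = 2, so |H| is a multiple of lcm(2, 2) = 2 and divides |G| = 36.
Closing under the operation: H = {e, r^9, s, r^9s}, so |H| = 4.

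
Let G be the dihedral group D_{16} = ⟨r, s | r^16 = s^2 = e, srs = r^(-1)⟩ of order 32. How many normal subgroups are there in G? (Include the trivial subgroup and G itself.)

8

G has 36 subgroups. Checking conjugation-invariance by order — order 1: 1/1 normal; order 2: 1/17 normal; order 4: 1/9 normal; order 8: 1/5 normal; order 16: 3/3 normal; order 32: 1/1 normal.
Total normal subgroups: 8.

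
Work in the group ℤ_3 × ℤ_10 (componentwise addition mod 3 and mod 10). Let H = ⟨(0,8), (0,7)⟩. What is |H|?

|⟨(0,8)⟩| = 5 and |⟨(0,7)⟩| = 10, so |H| is a multiple of lcm(5, 10) = 10 and divides |G| = 30.
Closing under the operation: H = {(0,0), (0,1), (0,2), (0,3), (0,4), (0,5), (0,6), (0,7), (0,8), (0,9)}, so |H| = 10.

10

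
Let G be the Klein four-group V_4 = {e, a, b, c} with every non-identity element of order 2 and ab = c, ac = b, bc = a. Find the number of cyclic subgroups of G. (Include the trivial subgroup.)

Group the elements of G by the cyclic subgroup they generate; each cyclic subgroup of order d accounts for φ(d) elements.
Cyclic subgroups by order — order 1: 1; order 2: 3.
Total: 4.

4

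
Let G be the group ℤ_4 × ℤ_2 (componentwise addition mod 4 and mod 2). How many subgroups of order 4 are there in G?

|G| = 8 and 4 | 8, so subgroups of order 4 are possible by Lagrange.
The subgroups of order 4 are: {(0,0), (0,1), (2,0), (2,1)}; {(0,0), (1,0), (2,0), (3,0)}; {(0,0), (1,1), (2,0), (3,1)}.
So G has 3 subgroups of order 4.

3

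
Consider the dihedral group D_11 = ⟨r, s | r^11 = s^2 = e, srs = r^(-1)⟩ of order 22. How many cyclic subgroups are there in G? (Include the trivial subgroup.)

Each element a generates a cyclic subgroup ⟨a⟩; distinct elements may generate the same one (a cyclic group of order d has φ(d) generators).
Cyclic subgroups by order — order 1: 1; order 2: 11; order 11: 1.
Total: 13.

13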